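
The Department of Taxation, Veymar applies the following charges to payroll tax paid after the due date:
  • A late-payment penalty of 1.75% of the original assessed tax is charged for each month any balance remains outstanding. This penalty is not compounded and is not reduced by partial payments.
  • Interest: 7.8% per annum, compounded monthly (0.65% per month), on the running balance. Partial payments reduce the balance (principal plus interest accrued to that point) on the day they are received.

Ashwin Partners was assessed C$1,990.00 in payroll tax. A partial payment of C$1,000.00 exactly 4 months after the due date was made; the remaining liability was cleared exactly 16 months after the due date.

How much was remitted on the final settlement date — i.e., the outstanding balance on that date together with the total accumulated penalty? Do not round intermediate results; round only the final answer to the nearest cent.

Balance at month 4: C$1,990.0000 × (1 + 0.0065)^4 = C$2,042.2467…
After C$1,000.00 payment: C$2,042.2467… − C$1,000.00 = C$1,042.2467…
Balance at month 16: C$1,042.2467… × (1 + 0.0065)^12 = C$1,126.5121…
Penalty: 16 × 1.75% × C$1,990.00 = C$557.20
Final settlement = outstanding balance + penalty = C$1,126.5121… + C$557.20 = C$1,683.71

C$1,683.71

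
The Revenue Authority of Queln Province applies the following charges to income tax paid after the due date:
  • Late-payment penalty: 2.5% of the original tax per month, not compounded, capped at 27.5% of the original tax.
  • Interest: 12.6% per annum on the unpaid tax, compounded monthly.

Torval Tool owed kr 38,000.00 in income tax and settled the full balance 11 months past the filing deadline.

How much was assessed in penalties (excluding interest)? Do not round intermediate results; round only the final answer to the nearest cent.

Penalty (uncapped): 11 × 2.5% × kr 38,000.00 = kr 10,450.00; cap = 27.5% × kr 38,000.00 = kr 10,450.00 → penalty = kr 10,450.00

kr 10,450.00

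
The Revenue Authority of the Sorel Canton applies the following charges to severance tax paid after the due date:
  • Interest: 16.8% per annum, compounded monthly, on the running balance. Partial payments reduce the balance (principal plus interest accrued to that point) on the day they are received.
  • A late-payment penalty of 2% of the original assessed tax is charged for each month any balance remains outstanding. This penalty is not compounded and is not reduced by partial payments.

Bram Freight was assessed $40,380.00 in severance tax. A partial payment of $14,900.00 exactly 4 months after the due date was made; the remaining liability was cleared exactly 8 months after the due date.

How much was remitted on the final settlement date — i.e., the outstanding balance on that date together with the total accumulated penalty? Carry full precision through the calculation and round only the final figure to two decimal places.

$35,839.19

Monthly rate = 16.8% ÷ 12 = 1.4%
Balance at month 4: $40,380.0000 × (1 + 0.014)^4 = $42,689.2116…
After $14,900.00 payment: $42,689.2116… − $14,900.00 = $27,789.2116…
Balance at month 8: $27,789.2116… × (1 + 0.014)^4 = $29,378.3937…
Penalty: 8 × 2% × $40,380.00 = $6,460.80
Final settlement = outstanding balance + penalty = $29,378.3937… + $6,460.80 = $35,839.19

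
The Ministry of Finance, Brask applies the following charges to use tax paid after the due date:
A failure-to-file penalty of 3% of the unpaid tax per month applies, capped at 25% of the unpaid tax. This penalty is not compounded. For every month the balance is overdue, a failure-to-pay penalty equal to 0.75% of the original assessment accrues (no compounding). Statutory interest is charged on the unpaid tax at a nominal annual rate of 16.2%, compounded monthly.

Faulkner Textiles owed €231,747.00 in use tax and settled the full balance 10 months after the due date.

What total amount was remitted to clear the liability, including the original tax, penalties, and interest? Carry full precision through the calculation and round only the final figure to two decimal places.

Failure-to-file: 10 × 3% × €231,747.00 = €69,524.10, capped at 25% × €231,747.00 = €57,936.75
Failure-to-pay penalty = 0.75% × €231,747.00 × 10 mo = €17,381.03…
Interest (16.2%/yr ÷ 12 = 1.35%/month): €231,747.00 × ((1 + 0.0135)^10 − 1) = €33,256.5252…
Total = €231,747.00 + €75,317.7750 + €33,256.5252… = €340,321.30

€340,321.30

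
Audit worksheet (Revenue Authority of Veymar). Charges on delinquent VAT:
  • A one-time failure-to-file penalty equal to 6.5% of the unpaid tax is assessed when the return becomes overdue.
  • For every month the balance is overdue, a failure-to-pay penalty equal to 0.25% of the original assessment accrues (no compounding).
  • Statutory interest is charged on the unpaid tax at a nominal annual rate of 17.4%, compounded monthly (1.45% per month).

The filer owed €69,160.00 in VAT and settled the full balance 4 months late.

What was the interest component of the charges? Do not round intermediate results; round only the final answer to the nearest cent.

€4,099.37

Interest: €69,160.00 × ((1 + 0.0145)^4 − 1) = €69,160.00 × 0.0592737… = €4,099.3718…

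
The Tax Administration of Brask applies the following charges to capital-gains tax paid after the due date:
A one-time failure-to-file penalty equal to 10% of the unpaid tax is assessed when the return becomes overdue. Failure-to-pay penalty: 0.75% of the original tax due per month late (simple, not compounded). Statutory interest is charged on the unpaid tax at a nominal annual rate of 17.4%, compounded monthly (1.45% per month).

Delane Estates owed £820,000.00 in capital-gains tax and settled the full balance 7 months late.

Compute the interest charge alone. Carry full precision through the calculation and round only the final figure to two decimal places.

Interest: £820,000.00 × ((1 + 0.0145)^7 − 1) = £820,000.00 × 0.1060235… = £86,939.2803…

£86,939.28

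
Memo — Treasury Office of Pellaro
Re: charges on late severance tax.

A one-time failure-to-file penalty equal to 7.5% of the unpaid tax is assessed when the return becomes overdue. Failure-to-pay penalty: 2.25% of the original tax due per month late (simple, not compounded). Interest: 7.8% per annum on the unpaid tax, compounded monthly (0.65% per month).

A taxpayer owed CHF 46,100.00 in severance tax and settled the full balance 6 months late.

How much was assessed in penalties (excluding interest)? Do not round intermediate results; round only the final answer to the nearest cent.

Failure-to-file penalty: 7.5% × CHF 46,100.00 = CHF 3,457.50
Failure-to-pay penalty = 2.25% × CHF 46,100.00 × 6 mo = CHF 6,223.50
Total penalty = CHF 3,457.50 + CHF 6,223.50 = CHF 9,681.00

CHF 9,681.00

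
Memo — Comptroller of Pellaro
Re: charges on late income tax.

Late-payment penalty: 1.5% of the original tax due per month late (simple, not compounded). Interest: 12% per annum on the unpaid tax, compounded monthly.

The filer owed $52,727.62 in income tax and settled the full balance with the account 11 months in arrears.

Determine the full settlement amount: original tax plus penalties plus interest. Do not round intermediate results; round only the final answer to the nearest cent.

$67,526.59

Late-payment penalty = 1.5% × $52,727.62 × 11 mo = $8,700.06…
Interest (12%/yr ÷ 12 = 1%/month): $52,727.62 × ((1 + 0.01)^11 − 1) = $6,098.9166…
Total = $52,727.62 + $8,700.0573 + $6,098.9166… = $67,526.59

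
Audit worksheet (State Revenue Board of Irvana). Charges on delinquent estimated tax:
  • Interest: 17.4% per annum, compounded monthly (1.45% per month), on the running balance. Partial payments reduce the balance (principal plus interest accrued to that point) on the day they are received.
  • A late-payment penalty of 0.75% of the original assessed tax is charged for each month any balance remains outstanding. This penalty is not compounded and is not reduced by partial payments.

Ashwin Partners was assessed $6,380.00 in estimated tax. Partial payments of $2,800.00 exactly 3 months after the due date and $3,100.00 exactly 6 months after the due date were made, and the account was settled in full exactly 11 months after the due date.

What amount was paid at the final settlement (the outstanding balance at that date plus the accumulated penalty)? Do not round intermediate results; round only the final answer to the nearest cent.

$1,527.91

Balance at month 3: $6,380.0000 × (1 + 0.0145)^3 = $6,661.5736…
After $2,800.00 payment: $6,661.5736… − $2,800.00 = $3,861.5736…
Balance at month 6: $3,861.5736… × (1 + 0.0145)^3 = $4,031.9995…
After $3,100.00 payment: $4,031.9995… − $3,100.00 = $931.9995…
Balance at month 11: $931.9995… × (1 + 0.0145)^5 = $1,001.5577…
Penalty: 11 × 0.75% × $6,380.00 = $526.35
Final settlement = outstanding balance + penalty = $1,001.5577… + $526.35 = $1,527.91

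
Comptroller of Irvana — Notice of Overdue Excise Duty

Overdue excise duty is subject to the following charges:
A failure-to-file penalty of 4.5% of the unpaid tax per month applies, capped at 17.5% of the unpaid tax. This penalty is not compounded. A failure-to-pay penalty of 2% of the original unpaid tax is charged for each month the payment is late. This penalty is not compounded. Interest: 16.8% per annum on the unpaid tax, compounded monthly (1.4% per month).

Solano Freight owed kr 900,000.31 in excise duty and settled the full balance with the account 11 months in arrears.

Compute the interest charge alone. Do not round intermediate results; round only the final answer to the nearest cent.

kr 148,721.17

Interest: kr 900,000.31 × ((1 + 0.014)^11 − 1) = kr 900,000.31 × 0.1652457… = kr 148,721.1716…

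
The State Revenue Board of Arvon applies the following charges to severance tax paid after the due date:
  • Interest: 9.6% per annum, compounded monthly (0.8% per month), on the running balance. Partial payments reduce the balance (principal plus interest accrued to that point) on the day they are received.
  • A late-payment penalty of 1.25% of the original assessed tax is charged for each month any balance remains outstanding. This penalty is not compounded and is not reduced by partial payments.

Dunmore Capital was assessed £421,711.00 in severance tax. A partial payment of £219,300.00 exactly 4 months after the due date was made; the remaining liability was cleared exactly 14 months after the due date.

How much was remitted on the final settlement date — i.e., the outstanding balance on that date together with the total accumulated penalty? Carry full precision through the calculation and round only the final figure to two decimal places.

Balance at month 4: £421,711.0000 × (1 + 0.008)^4 = £435,368.5544…
After £219,300.00 payment: £435,368.5544… − £219,300.00 = £216,068.5544…
Balance at month 14: £216,068.5544… × (1 + 0.008)^10 = £233,989.7791…
Penalty: 14 × 1.25% × £421,711.00 = £73,799.43…
Final settlement = outstanding balance + penalty = £233,989.7791… + £73,799.43… = £307,789.20

£307,789.20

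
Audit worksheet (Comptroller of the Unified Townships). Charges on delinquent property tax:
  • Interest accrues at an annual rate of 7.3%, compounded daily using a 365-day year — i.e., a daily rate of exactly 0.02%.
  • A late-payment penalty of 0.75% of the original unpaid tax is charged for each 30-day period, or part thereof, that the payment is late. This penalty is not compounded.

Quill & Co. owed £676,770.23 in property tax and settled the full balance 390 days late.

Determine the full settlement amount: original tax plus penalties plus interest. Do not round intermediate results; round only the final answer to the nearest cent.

£797,651.02

Penalty periods: ⌈390/30⌉ = 13; penalty = 13 × 0.75% × £676,770.23 = £65,985.10…
Interest: £676,770.23 × ((1 + 0.0002)^390 − 1) = £676,770.23 × 0.08111423… = £54,895.6941…
Total = £676,770.23 + £65,985.0974… + £54,895.6941… = £797,651.02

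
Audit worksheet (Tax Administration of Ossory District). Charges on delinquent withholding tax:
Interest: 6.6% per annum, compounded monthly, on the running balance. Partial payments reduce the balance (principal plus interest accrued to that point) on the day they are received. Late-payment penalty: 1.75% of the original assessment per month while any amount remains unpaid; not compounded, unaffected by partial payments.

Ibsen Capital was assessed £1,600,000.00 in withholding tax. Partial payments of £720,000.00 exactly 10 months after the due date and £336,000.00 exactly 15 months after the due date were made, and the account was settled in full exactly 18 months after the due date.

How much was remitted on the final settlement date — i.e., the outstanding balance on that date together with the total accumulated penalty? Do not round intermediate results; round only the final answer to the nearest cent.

Monthly rate = 6.6% ÷ 12 = 0.55%
Balance at month 10: £1,600,000.0000 × (1 + 0.0055)^10 = £1,690,210.2535…
After £720,000.00 payment: £1,690,210.2535… − £720,000.00 = £970,210.2535…
Balance at month 15: £970,210.2535… × (1 + 0.0055)^5 = £997,186.1427…
After £336,000.00 payment: £997,186.1427… − £336,000.00 = £661,186.1427…
Balance at month 18: £661,186.1427… × (1 + 0.0055)^3 = £672,155.8267…
Penalty: 18 × 1.75% × £1,600,000.00 = £504,000.00
Final settlement = outstanding balance + penalty = £672,155.8267… + £504,000.00 = £1,176,155.83

£1,176,155.83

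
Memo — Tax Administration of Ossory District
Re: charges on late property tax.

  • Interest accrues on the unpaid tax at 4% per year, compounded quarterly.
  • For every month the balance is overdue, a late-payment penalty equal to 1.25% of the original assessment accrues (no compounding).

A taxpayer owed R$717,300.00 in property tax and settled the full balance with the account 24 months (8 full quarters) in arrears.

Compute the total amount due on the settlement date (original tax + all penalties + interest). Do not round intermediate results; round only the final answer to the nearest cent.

Late-payment penalty: 24 × 1.25% × R$717,300.00 = R$215,190.00
Interest (4%/yr ÷ 4 = 1%/quarter): R$717,300.00 × ((1 + 0.01)^8 − 1) = R$59,433.1149…
Total = R$717,300.00 + R$215,190.0000 + R$59,433.1149… = R$991,923.11

R$991,923.11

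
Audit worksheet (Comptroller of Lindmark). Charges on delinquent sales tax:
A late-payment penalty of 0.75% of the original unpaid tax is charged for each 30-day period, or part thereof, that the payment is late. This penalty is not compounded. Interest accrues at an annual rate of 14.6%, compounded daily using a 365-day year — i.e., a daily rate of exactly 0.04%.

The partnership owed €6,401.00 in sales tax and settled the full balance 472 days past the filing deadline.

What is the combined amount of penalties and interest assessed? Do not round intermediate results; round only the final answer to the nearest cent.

Penalty periods: ⌈472/30⌉ = 16; penalty = 16 × 0.75% × €6,401.00 = €768.12
Interest: €6,401.00 × ((1 + 0.0004)^472 − 1) = €6,401.00 × 0.20775377… = €1,329.8319…
Penalties + interest = €768.1200 + €1,329.8319… = €2,097.95

€2,097.95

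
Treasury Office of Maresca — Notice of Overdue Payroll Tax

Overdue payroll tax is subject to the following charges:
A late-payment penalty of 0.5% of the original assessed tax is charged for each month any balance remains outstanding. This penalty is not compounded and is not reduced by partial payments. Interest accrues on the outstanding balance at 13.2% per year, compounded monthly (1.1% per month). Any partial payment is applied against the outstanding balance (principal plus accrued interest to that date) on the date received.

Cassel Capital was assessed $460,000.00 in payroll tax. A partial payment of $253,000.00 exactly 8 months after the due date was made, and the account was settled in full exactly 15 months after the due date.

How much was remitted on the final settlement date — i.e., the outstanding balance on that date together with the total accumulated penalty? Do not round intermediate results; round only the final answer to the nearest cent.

Balance at month 8: $460,000.0000 × (1 + 0.011)^8 = $502,073.2422…
After $253,000.00 payment: $502,073.2422… − $253,000.00 = $249,073.2422…
Balance at month 15: $249,073.2422… × (1 + 0.011)^7 = $268,896.5085…
Penalty: 15 × 0.5% × $460,000.00 = $34,500.00
Final settlement = outstanding balance + penalty = $268,896.5085… + $34,500.00 = $303,396.51

$303,396.51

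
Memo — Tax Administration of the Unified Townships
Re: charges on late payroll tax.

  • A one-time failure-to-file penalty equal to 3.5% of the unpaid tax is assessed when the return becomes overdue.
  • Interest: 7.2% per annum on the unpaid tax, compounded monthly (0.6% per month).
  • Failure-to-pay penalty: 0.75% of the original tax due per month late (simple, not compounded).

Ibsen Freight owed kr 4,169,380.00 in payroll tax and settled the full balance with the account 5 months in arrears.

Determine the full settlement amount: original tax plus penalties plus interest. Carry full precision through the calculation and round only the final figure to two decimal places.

kr 4,598,251.46

Failure-to-file penalty: 3.5% × kr 4,169,380.00 = kr 145,928.30
Failure-to-pay penalty: 5 × 0.75% × kr 4,169,380.00 = kr 156,351.75
Interest: kr 4,169,380.00 × ((1 + 0.006)^5 − 1) = kr 4,169,380.00 × 0.0303622… = kr 126,591.4097…
Total = kr 4,169,380.00 + kr 302,280.0500 + kr 126,591.4097… = kr 4,598,251.46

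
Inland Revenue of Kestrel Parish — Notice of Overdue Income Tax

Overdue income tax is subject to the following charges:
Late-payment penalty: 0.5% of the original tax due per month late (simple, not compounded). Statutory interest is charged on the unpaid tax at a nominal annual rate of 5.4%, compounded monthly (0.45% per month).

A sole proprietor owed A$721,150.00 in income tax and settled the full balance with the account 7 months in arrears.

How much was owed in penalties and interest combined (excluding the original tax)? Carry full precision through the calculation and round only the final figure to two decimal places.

A$48,265.45

Late-payment penalty = 0.5% × A$721,150.00 × 7 mo = A$25,240.25
Interest: A$721,150.00 × ((1 + 0.0045)^7 − 1) = A$721,150.00 × 0.0319285… = A$23,025.2044…
Penalties + interest = A$25,240.2500 + A$23,025.2044… = A$48,265.45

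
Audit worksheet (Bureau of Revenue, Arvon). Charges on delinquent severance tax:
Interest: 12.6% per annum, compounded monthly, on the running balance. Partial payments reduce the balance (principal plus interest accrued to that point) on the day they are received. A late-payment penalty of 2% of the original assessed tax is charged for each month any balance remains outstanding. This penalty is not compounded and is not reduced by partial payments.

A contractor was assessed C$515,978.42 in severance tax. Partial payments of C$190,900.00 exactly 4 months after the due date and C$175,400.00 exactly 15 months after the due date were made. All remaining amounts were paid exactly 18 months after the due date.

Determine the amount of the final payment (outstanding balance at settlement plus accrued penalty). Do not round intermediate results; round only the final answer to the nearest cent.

Monthly rate = 12.6% ÷ 12 = 1.05%
Balance at month 4: C$515,978.4200 × (1 + 0.0105)^4 = C$537,993.2289…
After C$190,900.00 payment: C$537,993.2289… − C$190,900.00 = C$347,093.2289…
Balance at month 15: C$347,093.2289… × (1 + 0.0105)^11 = C$389,354.8939…
After C$175,400.00 payment: C$389,354.8939… − C$175,400.00 = C$213,954.8939…
Balance at month 18: C$213,954.8939… × (1 + 0.0105)^3 = C$220,765.4864…
Penalty: 18 × 2% × C$515,978.42 = C$185,752.23…
Final settlement = outstanding balance + penalty = C$220,765.4864… + C$185,752.23… = C$406,517.72

C$406,517.72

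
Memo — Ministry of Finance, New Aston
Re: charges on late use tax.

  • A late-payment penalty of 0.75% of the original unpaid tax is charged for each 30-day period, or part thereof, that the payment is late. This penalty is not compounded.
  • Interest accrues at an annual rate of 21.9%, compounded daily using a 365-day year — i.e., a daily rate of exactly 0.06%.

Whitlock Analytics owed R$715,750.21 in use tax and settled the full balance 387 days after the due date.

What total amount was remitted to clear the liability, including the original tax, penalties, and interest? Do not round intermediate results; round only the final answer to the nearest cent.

Penalty periods: ⌈387/30⌉ = 13; penalty = 13 × 0.75% × R$715,750.21 = R$69,785.65…
Interest: R$715,750.21 × ((1 + 0.0006)^387 − 1) = R$715,750.21 × 0.26128415… = R$187,014.1845…
Total = R$715,750.21 + R$69,785.6455… + R$187,014.1845… = R$972,550.04

R$972,550.04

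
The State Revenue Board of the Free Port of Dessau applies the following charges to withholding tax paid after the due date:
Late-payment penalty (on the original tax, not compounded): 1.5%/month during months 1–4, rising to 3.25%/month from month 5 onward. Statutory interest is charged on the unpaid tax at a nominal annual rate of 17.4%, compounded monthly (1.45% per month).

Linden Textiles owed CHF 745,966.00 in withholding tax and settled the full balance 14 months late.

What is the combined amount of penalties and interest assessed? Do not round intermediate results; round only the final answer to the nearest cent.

Penalty, months 1–4: 4 × 1.5% × CHF 745,966.00 = CHF 44,757.96
Penalty, months 5–14: 10 × 3.25% × CHF 745,966.00 = CHF 242,438.95
Interest: CHF 745,966.00 × ((1 + 0.0145)^14 − 1) = CHF 745,966.00 × 0.2232880… = CHF 166,565.2639…
Penalties + interest = CHF 287,196.9100 + CHF 166,565.2639… = CHF 453,762.17

CHF 453,762.17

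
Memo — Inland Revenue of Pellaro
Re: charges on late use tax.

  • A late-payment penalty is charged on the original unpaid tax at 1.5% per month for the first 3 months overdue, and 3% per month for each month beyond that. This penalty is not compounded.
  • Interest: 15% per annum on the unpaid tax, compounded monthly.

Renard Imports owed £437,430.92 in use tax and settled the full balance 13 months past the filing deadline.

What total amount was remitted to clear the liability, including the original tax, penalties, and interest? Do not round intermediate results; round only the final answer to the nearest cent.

Penalty, months 1–3: 3 × 1.5% × £437,430.92 = £19,684.39…
Penalty, months 4–13: 10 × 3% × £437,430.92 = £131,229.28…
Interest (15%/yr ÷ 12 = 1.25%/month): £437,430.92 × ((1 + 0.0125)^13 − 1) = £76,665.8705…
Total = £437,430.92 + £150,913.6674 + £76,665.8705… = £665,010.46

£665,010.46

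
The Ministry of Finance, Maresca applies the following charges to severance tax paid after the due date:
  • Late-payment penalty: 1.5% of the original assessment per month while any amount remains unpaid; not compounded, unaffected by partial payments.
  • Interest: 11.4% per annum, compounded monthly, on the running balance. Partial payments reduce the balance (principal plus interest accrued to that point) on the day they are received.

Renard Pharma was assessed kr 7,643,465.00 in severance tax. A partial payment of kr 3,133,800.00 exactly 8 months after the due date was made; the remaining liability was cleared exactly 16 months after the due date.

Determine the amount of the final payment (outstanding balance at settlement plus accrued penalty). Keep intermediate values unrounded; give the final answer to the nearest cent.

Monthly rate = 11.4% ÷ 12 = 0.95%
Balance at month 8: kr 7,643,465.0000 × (1 + 0.0095)^8 = kr 8,244,054.7530…
After kr 3,133,800.00 payment: kr 8,244,054.7530… − kr 3,133,800.00 = kr 5,110,254.7530…
Balance at month 16: kr 5,110,254.7530… × (1 + 0.0095)^8 = kr 5,511,796.0225…
Penalty: 16 × 1.5% × kr 7,643,465.00 = kr 1,834,431.60
Final settlement = outstanding balance + penalty = kr 5,511,796.0225… + kr 1,834,431.60 = kr 7,346,227.62

kr 7,346,227.62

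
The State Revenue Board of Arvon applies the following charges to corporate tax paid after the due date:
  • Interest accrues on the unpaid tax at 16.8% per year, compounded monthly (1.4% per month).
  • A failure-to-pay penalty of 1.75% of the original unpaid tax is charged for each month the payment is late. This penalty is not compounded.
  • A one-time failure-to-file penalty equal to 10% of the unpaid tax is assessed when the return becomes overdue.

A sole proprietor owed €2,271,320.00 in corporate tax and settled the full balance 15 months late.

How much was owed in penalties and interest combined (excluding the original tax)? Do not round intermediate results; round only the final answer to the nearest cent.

Failure-to-file penalty: 10% × €2,271,320.00 = €227,132.00
Failure-to-pay penalty: 15 × 1.75% × €2,271,320.00 = €596,221.50
Interest: €2,271,320.00 × ((1 + 0.014)^15 − 1) = €2,271,320.00 × 0.2318826… = €526,679.6127…
Penalties + interest = €823,353.5000 + €526,679.6127… = €1,350,033.11

€1,350,033.11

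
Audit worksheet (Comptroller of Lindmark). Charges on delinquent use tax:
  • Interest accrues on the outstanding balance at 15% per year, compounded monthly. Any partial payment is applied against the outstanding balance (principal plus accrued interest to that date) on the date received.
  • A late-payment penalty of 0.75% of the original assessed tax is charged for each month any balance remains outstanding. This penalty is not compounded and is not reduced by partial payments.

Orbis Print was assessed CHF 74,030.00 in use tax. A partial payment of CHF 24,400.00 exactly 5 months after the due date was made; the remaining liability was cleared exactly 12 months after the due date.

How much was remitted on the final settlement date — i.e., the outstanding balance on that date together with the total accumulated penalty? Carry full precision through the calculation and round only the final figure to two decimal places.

Monthly rate = 15% ÷ 12 = 1.25%
Balance at month 5: CHF 74,030.0000 × (1 + 0.0125)^5 = CHF 78,774.0018…
After CHF 24,400.00 payment: CHF 78,774.0018… − CHF 24,400.00 = CHF 54,374.0018…
Balance at month 12: CHF 54,374.0018… × (1 + 0.0125)^7 = CHF 59,313.9055…
Penalty: 12 × 0.75% × CHF 74,030.00 = CHF 6,662.70
Final settlement = outstanding balance + penalty = CHF 59,313.9055… + CHF 6,662.70 = CHF 65,976.61

CHF 65,976.61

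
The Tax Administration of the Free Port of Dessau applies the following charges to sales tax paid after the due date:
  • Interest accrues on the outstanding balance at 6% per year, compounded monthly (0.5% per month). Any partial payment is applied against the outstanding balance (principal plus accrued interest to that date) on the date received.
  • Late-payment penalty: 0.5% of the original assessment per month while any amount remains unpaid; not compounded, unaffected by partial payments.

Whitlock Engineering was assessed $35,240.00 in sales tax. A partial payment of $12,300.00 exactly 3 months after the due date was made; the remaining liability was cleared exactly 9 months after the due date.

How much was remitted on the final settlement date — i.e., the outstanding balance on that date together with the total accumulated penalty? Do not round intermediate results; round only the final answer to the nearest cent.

Balance at month 3: $35,240.0000 × (1 + 0.005)^3 = $35,771.2474…
After $12,300.00 payment: $35,771.2474… − $12,300.00 = $23,471.2474…
Balance at month 9: $23,471.2474… × (1 + 0.005)^6 = $24,184.2454…
Penalty: 9 × 0.5% × $35,240.00 = $1,585.80
Final settlement = outstanding balance + penalty = $24,184.2454… + $1,585.80 = $25,770.05

$25,770.05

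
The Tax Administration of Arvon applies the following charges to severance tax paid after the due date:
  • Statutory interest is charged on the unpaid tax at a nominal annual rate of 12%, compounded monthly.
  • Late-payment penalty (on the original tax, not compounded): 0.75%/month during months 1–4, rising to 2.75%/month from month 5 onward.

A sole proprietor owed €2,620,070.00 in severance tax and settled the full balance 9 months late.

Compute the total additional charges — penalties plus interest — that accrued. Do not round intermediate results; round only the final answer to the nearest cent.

Penalty, months 1–4: 4 × 0.75% × €2,620,070.00 = €78,602.10
Penalty, months 5–9: 5 × 2.75% × €2,620,070.00 = €360,259.63…
Interest (12%/yr ÷ 12 = 1%/month): €2,620,070.00 × ((1 + 0.01)^9 − 1) = €245,461.9724…
Penalties + interest = €438,861.7250 + €245,461.9724… = €684,323.70

€684,323.70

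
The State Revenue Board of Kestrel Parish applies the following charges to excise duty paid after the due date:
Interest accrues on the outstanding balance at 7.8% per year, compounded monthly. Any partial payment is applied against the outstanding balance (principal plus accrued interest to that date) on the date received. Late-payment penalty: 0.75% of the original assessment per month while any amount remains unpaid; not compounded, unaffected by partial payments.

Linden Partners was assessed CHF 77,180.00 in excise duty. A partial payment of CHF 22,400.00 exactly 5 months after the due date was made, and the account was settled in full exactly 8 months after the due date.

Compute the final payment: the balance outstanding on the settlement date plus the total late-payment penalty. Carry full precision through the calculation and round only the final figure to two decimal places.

Monthly rate = 7.8% ÷ 12 = 0.65%
Balance at month 5: CHF 77,180.0000 × (1 + 0.0065)^5 = CHF 79,721.1712…
After CHF 22,400.00 payment: CHF 79,721.1712… − CHF 22,400.00 = CHF 57,321.1712…
Balance at month 8: CHF 57,321.1712… × (1 + 0.0065)^3 = CHF 58,446.2152…
Penalty: 8 × 0.75% × CHF 77,180.00 = CHF 4,630.80
Final settlement = outstanding balance + penalty = CHF 58,446.2152… + CHF 4,630.80 = CHF 63,077.02

CHF 63,077.02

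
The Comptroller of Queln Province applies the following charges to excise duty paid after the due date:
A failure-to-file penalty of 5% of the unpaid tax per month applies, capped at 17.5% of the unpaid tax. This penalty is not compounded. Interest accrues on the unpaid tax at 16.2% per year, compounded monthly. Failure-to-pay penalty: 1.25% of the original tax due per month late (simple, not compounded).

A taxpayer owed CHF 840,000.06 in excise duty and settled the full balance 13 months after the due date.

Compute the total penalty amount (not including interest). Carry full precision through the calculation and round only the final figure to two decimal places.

CHF 283,500.02

Failure-to-file: 13 × 5% × CHF 840,000.06 = CHF 546,000.04…, capped at 17.5% × CHF 840,000.06 = CHF 147,000.01…
Failure-to-pay penalty = 1.25% × CHF 840,000.06 × 13 mo = CHF 136,500.01…
Total penalty = CHF 147,000.01… + CHF 136,500.01… = CHF 283,500.02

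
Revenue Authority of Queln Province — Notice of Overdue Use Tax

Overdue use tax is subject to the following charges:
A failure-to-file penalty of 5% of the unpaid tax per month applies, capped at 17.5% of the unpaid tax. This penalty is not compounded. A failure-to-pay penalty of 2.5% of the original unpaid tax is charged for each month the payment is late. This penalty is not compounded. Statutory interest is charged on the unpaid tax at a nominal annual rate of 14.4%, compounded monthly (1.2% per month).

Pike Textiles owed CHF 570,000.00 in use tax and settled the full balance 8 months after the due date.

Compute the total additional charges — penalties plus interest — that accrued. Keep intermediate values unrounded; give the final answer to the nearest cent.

Failure-to-file: 8 × 5% × CHF 570,000.00 = CHF 228,000.00, capped at 17.5% × CHF 570,000.00 = CHF 99,750.00
Failure-to-pay penalty = 2.5% × CHF 570,000.00 × 8 mo = CHF 114,000.00
Interest: CHF 570,000.00 × ((1 + 0.012)^8 − 1) = CHF 570,000.00 × 0.1001302… = CHF 57,074.2331…
Penalties + interest = CHF 213,750.0000 + CHF 57,074.2331… = CHF 270,824.23

CHF 270,824.23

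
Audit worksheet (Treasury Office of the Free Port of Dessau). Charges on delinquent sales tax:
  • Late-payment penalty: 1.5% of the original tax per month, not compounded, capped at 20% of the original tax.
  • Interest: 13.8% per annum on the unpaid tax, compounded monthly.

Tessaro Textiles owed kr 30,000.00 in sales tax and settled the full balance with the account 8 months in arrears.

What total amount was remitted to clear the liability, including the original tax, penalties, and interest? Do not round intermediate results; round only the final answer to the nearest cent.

kr 36,473.68

Penalty: 8 × 1.5% × kr 30,000.00 = kr 3,600.00 (below the 20% cap of kr 6,000.00)
Interest (13.8%/yr ÷ 12 = 1.15%/month): kr 30,000.00 × ((1 + 0.0115)^8 − 1) = kr 2,873.6821…
Total = kr 30,000.00 + kr 3,600.0000 + kr 2,873.6821… = kr 36,473.68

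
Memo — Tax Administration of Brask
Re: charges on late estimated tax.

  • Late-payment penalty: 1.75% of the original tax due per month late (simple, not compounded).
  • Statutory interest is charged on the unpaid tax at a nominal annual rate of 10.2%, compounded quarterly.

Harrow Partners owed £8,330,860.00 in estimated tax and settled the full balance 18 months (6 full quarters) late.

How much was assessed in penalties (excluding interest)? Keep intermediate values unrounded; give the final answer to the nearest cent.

Late-payment penalty = 1.75% × £8,330,860.00 × 18 mo = £2,624,220.90

£2,624,220.90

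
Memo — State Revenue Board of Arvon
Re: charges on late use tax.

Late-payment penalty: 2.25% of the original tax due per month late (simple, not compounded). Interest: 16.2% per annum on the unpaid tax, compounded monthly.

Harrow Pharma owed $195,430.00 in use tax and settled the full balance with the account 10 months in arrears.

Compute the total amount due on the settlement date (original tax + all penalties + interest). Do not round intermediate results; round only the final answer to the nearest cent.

$267,446.66

Late-payment penalty = 2.25% × $195,430.00 × 10 mo = $43,971.75
Interest (16.2%/yr ÷ 12 = 1.35%/month): $195,430.00 × ((1 + 0.0135)^10 − 1) = $28,044.9055…
Total = $195,430.00 + $43,971.7500 + $28,044.9055… = $267,446.66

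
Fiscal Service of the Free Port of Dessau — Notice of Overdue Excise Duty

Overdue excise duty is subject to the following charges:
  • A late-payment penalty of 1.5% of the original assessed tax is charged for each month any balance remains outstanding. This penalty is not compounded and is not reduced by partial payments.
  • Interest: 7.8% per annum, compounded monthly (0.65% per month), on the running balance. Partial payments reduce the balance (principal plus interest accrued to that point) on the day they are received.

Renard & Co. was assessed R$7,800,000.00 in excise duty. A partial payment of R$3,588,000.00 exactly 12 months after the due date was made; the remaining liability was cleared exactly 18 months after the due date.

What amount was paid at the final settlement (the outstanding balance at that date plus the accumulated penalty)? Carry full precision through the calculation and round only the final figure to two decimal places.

R$7,140,586.78

Balance at month 12: R$7,800,000.0000 × (1 + 0.0065)^12 = R$8,430,628.5209…
After R$3,588,000.00 payment: R$8,430,628.5209… − R$3,588,000.00 = R$4,842,628.5209…
Balance at month 18: R$4,842,628.5209… × (1 + 0.0065)^6 = R$5,034,586.7771…
Penalty: 18 × 1.5% × R$7,800,000.00 = R$2,106,000.00
Final settlement = outstanding balance + penalty = R$5,034,586.7771… + R$2,106,000.00 = R$7,140,586.78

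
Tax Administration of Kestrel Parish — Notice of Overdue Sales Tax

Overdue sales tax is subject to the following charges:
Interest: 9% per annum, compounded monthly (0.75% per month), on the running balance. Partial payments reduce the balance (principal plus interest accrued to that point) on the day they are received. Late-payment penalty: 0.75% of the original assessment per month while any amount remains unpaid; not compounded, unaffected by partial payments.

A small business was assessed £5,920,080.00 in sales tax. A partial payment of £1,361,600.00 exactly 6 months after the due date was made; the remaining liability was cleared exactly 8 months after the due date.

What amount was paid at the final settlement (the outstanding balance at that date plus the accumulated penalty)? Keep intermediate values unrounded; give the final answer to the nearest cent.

£5,257,854.32

Balance at month 6: £5,920,080.0000 × (1 + 0.0075)^6 = £6,191,528.9000…
After £1,361,600.00 payment: £6,191,528.9000… − £1,361,600.00 = £4,829,928.9000…
Balance at month 8: £4,829,928.9000… × (1 + 0.0075)^2 = £4,902,649.5170…
Penalty: 8 × 0.75% × £5,920,080.00 = £355,204.80
Final settlement = outstanding balance + penalty = £4,902,649.5170… + £355,204.80 = £5,257,854.32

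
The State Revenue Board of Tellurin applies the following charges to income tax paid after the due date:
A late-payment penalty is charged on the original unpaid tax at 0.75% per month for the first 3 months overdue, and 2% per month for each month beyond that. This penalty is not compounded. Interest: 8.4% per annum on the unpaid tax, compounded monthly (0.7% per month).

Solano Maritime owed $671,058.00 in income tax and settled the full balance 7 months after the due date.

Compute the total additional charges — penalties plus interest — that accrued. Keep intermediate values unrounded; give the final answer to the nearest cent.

$102,363.92

Penalty, months 1–3: 3 × 0.75% × $671,058.00 = $15,098.81…
Penalty, months 4–7: 4 × 2% × $671,058.00 = $53,684.64
Interest: $671,058.00 × ((1 + 0.007)^7 − 1) = $671,058.00 × 0.0500411… = $33,580.4734…
Penalties + interest = $68,783.4450 + $33,580.4734… = $102,363.92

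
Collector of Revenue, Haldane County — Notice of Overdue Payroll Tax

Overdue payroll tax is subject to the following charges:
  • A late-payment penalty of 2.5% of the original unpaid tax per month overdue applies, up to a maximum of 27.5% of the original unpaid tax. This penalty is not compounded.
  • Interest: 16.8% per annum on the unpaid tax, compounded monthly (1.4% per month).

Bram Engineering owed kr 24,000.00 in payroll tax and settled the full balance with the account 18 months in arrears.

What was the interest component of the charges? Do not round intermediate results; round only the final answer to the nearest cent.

Interest: kr 24,000.00 × ((1 + 0.014)^18 − 1) = kr 24,000.00 × 0.2843494… = kr 6,824.3858…

kr 6,824.39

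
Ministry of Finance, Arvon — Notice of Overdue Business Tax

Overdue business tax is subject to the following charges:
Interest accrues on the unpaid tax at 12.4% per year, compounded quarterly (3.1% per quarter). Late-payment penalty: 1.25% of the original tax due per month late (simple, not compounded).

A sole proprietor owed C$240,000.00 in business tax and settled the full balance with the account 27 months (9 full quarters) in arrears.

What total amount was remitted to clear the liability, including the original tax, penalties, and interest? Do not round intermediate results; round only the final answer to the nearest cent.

Late-payment penalty: 27 × 1.25% × C$240,000.00 = C$81,000.00
Interest: C$240,000.00 × ((1 + 0.031)^9 − 1) = C$240,000.00 × 0.3162185… = C$75,892.4377…
Total = C$240,000.00 + C$81,000.0000 + C$75,892.4377… = C$396,892.44

C$396,892.44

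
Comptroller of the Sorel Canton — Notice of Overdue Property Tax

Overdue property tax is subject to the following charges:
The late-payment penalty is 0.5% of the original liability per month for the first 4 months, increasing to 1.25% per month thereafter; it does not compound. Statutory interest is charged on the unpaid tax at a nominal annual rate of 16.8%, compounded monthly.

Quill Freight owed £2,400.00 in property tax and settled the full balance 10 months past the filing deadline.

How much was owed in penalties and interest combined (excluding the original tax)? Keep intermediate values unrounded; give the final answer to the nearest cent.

£585.98

Penalty, months 1–4: 4 × 0.5% × £2,400.00 = £48.00
Penalty, months 5–10: 6 × 1.25% × £2,400.00 = £180.00
Interest (16.8%/yr ÷ 12 = 1.4%/month): £2,400.00 × ((1 + 0.014)^10 − 1) = £357.9780…
Penalties + interest = £228.0000 + £357.9780… = £585.98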